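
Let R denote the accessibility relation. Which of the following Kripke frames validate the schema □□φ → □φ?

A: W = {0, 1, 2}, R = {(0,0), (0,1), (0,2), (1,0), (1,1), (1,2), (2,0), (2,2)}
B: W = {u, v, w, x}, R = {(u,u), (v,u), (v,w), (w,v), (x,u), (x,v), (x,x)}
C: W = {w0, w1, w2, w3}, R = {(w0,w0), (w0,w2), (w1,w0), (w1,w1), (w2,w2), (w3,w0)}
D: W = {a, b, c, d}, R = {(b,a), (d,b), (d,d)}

This is the axiom for density; its first-order frame correspondent is ∀x ∀y (Rxy → ∃z (Rxz ∧ Rzy)).
A: holds.
B: fails — Rvw but no z with Rvz and Rzw.
C: holds.
D: fails — Rba but no z with Rbz and Rza.

A, C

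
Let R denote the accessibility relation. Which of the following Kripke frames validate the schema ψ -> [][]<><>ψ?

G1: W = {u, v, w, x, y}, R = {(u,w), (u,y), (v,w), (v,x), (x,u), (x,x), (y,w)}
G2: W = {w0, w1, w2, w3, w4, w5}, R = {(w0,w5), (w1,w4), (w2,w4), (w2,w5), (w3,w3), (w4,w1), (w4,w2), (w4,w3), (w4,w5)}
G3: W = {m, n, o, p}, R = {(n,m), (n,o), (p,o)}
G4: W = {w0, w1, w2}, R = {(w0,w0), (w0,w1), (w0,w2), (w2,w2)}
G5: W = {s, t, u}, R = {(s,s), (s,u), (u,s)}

This is the axiom for a generalized confluence (Geach) condition; its first-order frame correspondent is forall x forall z (x R^2 z -> exists w (x = w & z R^2 w)).
G1: fails — uR²w but no t with u=t and wR²t.
G2: fails — w1R²w3 but no w with w1=w and w3R²w.
G3: condition met.
G4: fails — w0R²w1 but no w with w0=w and w1R²w.
G5: condition met.

G3, G5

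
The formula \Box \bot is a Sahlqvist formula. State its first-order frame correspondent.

This is the Ver axiom.
Its frame correspondent is emptiness of R — \forall x \forall y \neg Rxy.

emptiness of R: \forall x \forall y \neg Rxy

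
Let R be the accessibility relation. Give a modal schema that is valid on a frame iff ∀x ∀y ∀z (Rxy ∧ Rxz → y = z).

◇s → □s

The condition is partial functionality. The CD schema ◇s → □s defines it.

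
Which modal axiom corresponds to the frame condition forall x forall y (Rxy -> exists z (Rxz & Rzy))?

□□r → □r

A defining formula is □□r → □r (the C4 axiom).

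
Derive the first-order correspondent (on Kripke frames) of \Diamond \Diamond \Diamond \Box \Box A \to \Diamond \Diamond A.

\forall x \forall y (x R^3 y \to \exists w (y R^2 w \wedge x R^2 w))

This is a Sahlqvist (Geach-type) schema ◇^3□^2A → □^0◇^2A.
First-order correspondent: \forall x \forall y (x R^3 y \to \exists w (y R^2 w \wedge x R^2 w)).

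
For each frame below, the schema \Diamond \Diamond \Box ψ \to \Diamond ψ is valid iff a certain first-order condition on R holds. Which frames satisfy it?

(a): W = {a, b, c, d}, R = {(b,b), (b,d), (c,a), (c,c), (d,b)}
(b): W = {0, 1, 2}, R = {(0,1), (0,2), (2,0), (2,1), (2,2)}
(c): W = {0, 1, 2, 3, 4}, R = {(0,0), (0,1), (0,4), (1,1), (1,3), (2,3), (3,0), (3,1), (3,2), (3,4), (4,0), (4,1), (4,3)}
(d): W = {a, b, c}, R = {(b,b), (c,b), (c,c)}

(d)

This is the axiom for a generalized confluence (Geach) condition; its first-order frame correspondent is \forall x \forall y (x R^2 y \to \exists w (yRw \wedge xRw)).
(a): fails — cR²a but no w with aRw and cRw.
(b): fails — 0R²1 but no w with 1Rw and 0Rw.
(c): fails — 2R²0 but no w with 0Rw and 2Rw.
(d): ✓.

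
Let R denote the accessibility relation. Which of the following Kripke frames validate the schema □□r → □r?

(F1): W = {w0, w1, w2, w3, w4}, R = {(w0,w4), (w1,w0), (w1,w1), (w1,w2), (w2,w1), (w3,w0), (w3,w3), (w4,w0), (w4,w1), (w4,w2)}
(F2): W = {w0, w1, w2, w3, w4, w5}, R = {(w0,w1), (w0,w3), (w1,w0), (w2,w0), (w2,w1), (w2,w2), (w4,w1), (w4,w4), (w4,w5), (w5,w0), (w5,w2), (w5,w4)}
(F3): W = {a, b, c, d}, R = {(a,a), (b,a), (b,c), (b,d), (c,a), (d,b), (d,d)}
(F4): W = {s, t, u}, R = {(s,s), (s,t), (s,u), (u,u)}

The schema corresponds to density: ∀x ∀y (Rxy → ∃z (Rxz ∧ Rzy)).
(F1): fails — Rw0w4 but no z with Rw0z and Rzw4.
(F2): fails — Rw1w0 but no z with Rw1z and Rzw0.
(F3): fails — Rbc but no z with Rbz and Rzc.
(F4): condition met.
Valid on: (F4).

(F4)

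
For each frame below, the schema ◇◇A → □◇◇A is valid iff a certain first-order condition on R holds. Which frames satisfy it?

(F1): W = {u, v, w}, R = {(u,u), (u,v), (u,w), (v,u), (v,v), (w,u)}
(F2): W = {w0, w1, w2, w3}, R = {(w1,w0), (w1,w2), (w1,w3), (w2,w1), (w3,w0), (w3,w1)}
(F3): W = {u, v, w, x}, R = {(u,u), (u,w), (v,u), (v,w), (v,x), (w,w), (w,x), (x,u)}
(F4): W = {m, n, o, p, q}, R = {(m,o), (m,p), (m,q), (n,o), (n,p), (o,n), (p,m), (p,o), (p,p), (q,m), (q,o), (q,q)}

(F1)

The schema corresponds to a generalized confluence (Geach) condition: ∀x ∀y ∀z ((xR²y ∧ xRz) → ∃w (y = w ∧ zR²w)).
(F1): satisfies the condition.
(F2): fails — w1R²w0, w1Rw0 but no w with w0=w and w0R²w.
(F3): fails — vR²x, vRx but no t with x=t and xR²t.
(F4): fails — mR²m, mRo but no w with m=w and oR²w.
Valid on: (F1).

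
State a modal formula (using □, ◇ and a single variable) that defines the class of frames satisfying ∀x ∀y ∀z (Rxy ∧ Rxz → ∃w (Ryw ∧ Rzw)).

◇□s → □◇s

A defining formula is ◇□s → □◇s (the .2 axiom).
Suppose ◇□s→□◇s is valid. Take Rxy, Rxz and set V(s)={w : Ryw}. Then □s at y so ◇□s at x, so □◇s at x, so ◇s at z, giving w with Rzw and Ryw.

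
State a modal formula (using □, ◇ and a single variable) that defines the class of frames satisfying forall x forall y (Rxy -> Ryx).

This is symmetry; the standard corresponding axiom is B: s → □◇s.

s → □◇s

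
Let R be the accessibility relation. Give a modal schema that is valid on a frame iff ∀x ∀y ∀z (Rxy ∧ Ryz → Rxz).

A defining formula is □s → □□s (the 4 axiom).
Suppose □s→□□s is valid. Take Rxy, Ryz and set V(s)={w : Rxw}. Then □s at x, so □□s at x, so □s at y, so s at z, i.e. Rxz.

□s → □□s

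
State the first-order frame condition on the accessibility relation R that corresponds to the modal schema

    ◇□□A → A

∀x ∀y (xRy → ∃w (yR²w ∧ x = w))

This is a Sahlqvist (Geach-type) schema ◇^1□^2A → □^0◇^0A.
Minimal-valuation argument: fix x; take any y with xR^1y and any z with xR^0z. Set V(A) to the set of worlds R-reachable from y in exactly 2 steps. Then □^2A holds at y, so the antecedent holds at x; validity forces ◇^0A at z, giving a w with zR^0w and yR^2w.
First-order correspondent: ∀x ∀y (xRy → ∃w (yR²w ∧ x = w)).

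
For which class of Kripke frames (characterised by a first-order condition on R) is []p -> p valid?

reflexivity

This schema is the T axiom.
It corresponds to reflexivity: forall x Rxx.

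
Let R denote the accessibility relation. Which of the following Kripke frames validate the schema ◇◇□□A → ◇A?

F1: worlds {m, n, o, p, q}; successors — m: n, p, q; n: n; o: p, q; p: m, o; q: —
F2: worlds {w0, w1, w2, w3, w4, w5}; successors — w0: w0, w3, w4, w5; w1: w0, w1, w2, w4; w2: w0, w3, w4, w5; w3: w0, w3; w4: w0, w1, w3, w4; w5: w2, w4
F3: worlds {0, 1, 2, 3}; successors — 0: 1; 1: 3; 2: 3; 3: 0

F2, F3

Frame correspondent (Sahlqvist): ∀x ∀y (xR²y → ∃w (yR²w ∧ xRw)) — i.e. a generalized confluence (Geach) condition.
F1: fails — mR²o but no w with oR²w and mRw.
F2: satisfies the condition.
F3: satisfies the condition.
Valid on: F2, F3.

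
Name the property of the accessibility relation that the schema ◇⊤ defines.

seriality: ∀x ∃y Rxy

This is a form of the D axiom.
It corresponds to seriality: ∀x ∃y Rxy.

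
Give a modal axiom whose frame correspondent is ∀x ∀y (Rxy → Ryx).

This is symmetry; the standard corresponding axiom is B: p → □◇p.
Suppose p→□◇p is valid. Take Rxy and set V(p)={x}. Then p at x, so □◇p at x, so ◇p at y, so some z with Ryz has p; z=x, i.e. Ryx.

p → □◇p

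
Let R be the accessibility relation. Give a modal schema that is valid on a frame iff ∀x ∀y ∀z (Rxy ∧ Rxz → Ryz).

◇r → □◇r

A defining formula is ◇r → □◇r (the 5 axiom).
Suppose ◇r→□◇r is valid. Take Rxy, Rxz and set V(r)={y}. Then ◇r at x, so □◇r at x, so ◇r at z, so some w with Rzw has r; w=y, i.e. Rzy. By symmetry of the argument, Ryz.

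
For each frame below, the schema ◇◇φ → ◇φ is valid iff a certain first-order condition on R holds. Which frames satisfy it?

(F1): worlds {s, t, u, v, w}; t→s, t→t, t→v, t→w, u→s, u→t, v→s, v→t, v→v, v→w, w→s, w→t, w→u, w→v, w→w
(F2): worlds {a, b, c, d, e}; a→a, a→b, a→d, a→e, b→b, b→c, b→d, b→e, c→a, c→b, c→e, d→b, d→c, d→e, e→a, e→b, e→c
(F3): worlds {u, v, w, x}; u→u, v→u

(F3)

The schema corresponds to transitivity: ∀x ∀y ∀z (Rxy ∧ Ryz → Rxz).
(F1): fails — Rut and Rtv but not Ruv.
(F2): fails — Rbc and Rca but not Rba.
(F3): holds.
Valid on: (F3).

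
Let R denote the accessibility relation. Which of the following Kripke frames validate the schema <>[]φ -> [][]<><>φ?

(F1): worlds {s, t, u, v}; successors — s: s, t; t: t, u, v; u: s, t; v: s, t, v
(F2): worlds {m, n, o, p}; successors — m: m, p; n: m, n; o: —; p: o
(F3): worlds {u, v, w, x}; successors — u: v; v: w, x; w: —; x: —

The schema corresponds to a generalized confluence (Geach) condition: forall x forall y forall z ((xRy & x R^2 z) -> exists w (yRw & z R^2 w)).
(F1): ✓.
(F2): fails — mRm, mR²o but no w with mRw and oR²w.
(F3): fails — uRv, uR²w but no t with vRt and wR²t.

(F1)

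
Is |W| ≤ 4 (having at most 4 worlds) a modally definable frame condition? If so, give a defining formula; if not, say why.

No — not modally definable

If a class were modally definable it would be closed under disjoint unions (Goldblatt–Thomason).
Any modal formula valid on each of 5 disjoint one-world frames is valid on their disjoint union (validity is preserved under disjoint unions). Each one-world frame has |W|=1≤4, but the union has |W|=5.
So the class is not modally definable.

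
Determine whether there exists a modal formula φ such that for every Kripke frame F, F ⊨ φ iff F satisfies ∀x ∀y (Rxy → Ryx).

Yes, by p → □◇p

Yes: it is symmetry, defined by the B schema p → □◇p.
Suppose p→□◇p is valid. Take Rxy and set V(p)={x}. Then p at x, so □◇p at x, so ◇p at y, so some z with Ryz has p; z=x, i.e. Ryx.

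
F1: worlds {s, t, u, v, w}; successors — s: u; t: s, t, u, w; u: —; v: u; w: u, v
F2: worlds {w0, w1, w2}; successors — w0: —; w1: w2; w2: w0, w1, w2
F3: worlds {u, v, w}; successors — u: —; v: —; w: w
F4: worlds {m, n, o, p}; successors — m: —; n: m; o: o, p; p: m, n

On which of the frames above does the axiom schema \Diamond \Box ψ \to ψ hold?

F3

This is the axiom for a generalized confluence (Geach) condition; its first-order frame correspondent is \forall x \forall y (xRy \to \exists w (yRw \wedge x = w)).
F1: fails — sRu but no w* with uRw* and s=w*.
F2: fails — w2Rw0 but no w with w0Rw and w2=w.
F3: holds.
F4: fails — nRm but no w with mRw and n=w.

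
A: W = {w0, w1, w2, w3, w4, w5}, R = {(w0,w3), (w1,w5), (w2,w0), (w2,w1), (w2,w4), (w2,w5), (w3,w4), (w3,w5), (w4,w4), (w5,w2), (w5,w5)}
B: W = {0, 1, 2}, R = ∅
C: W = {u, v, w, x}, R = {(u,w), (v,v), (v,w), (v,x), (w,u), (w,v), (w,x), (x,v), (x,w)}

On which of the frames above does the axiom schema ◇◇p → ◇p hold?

The schema corresponds to transitivity: ∀x ∀y ∀z (Rxy ∧ Ryz → Rxz).
A: fails — Rw1w5 and Rw5w2 but not Rw1w2.
B: satisfies the condition.
C: fails — Rxw and Rwu but not Rxu.
Valid on: B.

B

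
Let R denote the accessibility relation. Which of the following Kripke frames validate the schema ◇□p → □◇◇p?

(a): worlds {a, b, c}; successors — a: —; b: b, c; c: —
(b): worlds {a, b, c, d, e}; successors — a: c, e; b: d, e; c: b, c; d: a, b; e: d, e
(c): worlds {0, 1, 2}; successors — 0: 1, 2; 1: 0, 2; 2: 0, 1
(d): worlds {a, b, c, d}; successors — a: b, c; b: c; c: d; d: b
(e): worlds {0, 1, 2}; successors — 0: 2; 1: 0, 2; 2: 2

This is the axiom for a generalized confluence (Geach) condition; its first-order frame correspondent is ∀x ∀y ∀z ((xRy ∧ xRz) → ∃w (yRw ∧ zR²w)).
(a): fails — bRb, bRc but no w with bRw and cR²w.
(b): fails — bRd, bRd but no w with dRw and dR²w.
(c): ✓.
(d): fails — aRb, aRb but no w with bRw and bR²w.
(e): ✓.
Valid on: (c), (e).

(c), (e)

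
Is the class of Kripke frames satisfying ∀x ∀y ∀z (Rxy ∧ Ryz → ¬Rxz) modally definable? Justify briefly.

Any modally definable frame class is closed under surjective bounded morphisms.
The 7-cycle (worlds w0,w1,w2,w3,w4,w5,w6 with w0→w1→w2→w3→w4→w5→w6→w0) is intransitive. Mapping every world to a single reflexive point • is a surjective bounded morphism; the reflexive point is not intransitive (R••∧R•• but R••).
So the class is not modally definable.

No — not modally definable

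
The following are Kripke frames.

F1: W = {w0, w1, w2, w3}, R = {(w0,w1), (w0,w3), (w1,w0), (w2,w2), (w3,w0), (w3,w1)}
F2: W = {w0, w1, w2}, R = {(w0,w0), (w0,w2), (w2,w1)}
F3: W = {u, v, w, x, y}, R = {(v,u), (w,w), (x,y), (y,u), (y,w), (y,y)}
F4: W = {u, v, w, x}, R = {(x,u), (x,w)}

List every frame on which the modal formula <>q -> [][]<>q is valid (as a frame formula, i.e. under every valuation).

F4

This is the axiom for a generalized confluence (Geach) condition; its first-order frame correspondent is forall x forall y forall z ((xRy & x R^2 z) -> exists w (y = w & zRw)).
F1: fails — w0Rw1, w0R²w1 but no w with w1=w and w1Rw.
F2: fails — w0Rw0, w0R²w1 but no w with w0=w and w1Rw.
F3: fails — xRy, xR²u but no t with y=t and uRt.
F4: ✓.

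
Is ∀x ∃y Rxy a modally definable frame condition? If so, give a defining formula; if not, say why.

Yes: it is seriality, defined by the D schema □p → ◇p.
Suppose □p→◇p is valid. At any x set V(p)=W. Then □p at x, so ◇p at x, so x has a successor.

Yes — defined by □p → ◇p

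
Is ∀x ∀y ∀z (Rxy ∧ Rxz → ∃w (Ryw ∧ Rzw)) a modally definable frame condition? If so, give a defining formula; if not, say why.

The condition is convergence. A defining modal formula is ◇□p → □◇p.
Suppose ◇□p→□◇p is valid. Take Rxy, Rxz and set V(p)={w : Ryw}. Then □p at y so ◇□p at x, so □◇p at x, so ◇p at z, giving w with Rzw and Ryw.

Definable; ◇□p → □◇p defines it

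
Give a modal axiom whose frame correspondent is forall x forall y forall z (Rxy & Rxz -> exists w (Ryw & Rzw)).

◇□q → □◇q

A defining formula is ◇□q → □◇q (the .2 axiom).
Suppose ◇□q→□◇q is valid. Take Rxy, Rxz and set V(q)={w : Ryw}. Then □q at y so ◇□q at x, so □◇q at x, so ◇q at z, giving w with Rzw and Ryw.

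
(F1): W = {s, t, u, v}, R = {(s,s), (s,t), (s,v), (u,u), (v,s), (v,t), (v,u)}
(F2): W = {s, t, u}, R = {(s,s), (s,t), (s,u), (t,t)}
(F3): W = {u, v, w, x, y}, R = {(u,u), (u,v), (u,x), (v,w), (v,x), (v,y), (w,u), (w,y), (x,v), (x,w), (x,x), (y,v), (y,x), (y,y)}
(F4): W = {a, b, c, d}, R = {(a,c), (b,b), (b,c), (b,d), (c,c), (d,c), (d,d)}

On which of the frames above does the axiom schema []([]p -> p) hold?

The schema corresponds to shift-reflexivity: forall x forall y (Rxy -> Ryy).
(F1): fails — Rvt but not Rtt.
(F2): fails — Rsu but not Ruu.
(F3): fails — Ruv but not Rvv.
(F4): ✓.

(F4)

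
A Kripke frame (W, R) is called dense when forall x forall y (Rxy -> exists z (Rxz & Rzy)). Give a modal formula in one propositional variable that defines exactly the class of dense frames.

A defining formula is □□r → □r (the C4 axiom).
Suppose □□r→□r is valid. Take Rxy and set V(r)={w : xR²w}. Then □□r at x, so □r at x, so r at y, i.e. ∃z(Rxz∧Rzy).

□□r → □r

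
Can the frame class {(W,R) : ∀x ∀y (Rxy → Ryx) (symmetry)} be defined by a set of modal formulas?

Yes: it is symmetry, defined by the B schema r → □◇r.
Suppose r→□◇r is valid. Take Rxy and set V(r)={x}. Then r at x, so □◇r at x, so ◇r at y, so some z with Ryz has r; z=x, i.e. Ryx.

Yes — defined by r → □◇r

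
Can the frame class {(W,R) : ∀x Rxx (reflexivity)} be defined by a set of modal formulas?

Yes, by □q → q

Yes: it is reflexivity, defined by the T schema □q → q.
Suppose □q→q is valid. At any x set V(q)={w : Rxw}. Then □q holds at x, so q holds at x, i.e. Rxx.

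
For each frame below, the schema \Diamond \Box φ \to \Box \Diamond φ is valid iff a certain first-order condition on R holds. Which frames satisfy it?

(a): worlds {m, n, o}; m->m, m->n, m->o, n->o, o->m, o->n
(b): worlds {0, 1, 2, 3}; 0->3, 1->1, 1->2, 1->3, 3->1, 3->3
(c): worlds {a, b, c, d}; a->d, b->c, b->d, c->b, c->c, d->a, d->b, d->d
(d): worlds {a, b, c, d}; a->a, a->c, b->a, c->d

The schema corresponds to convergence: \forall x \forall y \forall z (Rxy \wedge Rxz \to \exists w (Ryw \wedge Rzw)).
(a): fails — Rmo and Rmn but o and n have no common successor.
(b): fails — R12 and R12 but 2 and 2 have no common successor.
(c): ✓.
(d): fails — Raa and Rac but a and c have no common successor.

(c)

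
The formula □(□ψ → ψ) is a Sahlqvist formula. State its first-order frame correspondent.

Shift-reflexivity

Suppose □(□ψ→ψ) is valid. Take Rxy and set V(ψ)={w : Ryw}. Then at y, □ψ holds; since □(□ψ→ψ) at x, □ψ→ψ at y, so ψ at y, i.e. Ryy.
Conversely, on a frame with shift-reflexivity the schema holds at every world under every valuation.
Frame condition: ∀x ∀y (Rxy → Ryy).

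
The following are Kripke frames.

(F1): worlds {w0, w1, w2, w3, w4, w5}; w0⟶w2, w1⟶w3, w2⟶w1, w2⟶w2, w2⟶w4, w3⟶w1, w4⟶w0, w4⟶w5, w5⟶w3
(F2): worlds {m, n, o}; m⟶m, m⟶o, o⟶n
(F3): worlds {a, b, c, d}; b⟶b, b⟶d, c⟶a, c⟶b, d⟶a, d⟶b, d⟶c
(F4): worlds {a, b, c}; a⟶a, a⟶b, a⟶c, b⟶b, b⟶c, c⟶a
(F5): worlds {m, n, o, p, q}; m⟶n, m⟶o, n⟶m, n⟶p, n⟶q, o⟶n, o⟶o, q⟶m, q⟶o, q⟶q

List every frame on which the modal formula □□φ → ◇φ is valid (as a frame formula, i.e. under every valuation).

Frame correspondent (Sahlqvist): ∀x ∃w (xR²w ∧ xRw) — i.e. a generalized confluence (Geach) condition.
(F1): fails — at w1 but no w with w1R²w and w1Rw.
(F2): fails — at n but no w with nR²w and nRw.
(F3): fails — at a but no w with aR²w and aRw.
(F4): holds.
(F5): fails — at p but no w with pR²w and pRw.

(F4)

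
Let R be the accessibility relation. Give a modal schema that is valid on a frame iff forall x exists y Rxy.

This is seriality; the standard corresponding axiom is D: □r → ◇r.
Suppose □r→◇r is valid. At any x set V(r)=W. Then □r at x, so ◇r at x, so x has a successor.

□r → ◇r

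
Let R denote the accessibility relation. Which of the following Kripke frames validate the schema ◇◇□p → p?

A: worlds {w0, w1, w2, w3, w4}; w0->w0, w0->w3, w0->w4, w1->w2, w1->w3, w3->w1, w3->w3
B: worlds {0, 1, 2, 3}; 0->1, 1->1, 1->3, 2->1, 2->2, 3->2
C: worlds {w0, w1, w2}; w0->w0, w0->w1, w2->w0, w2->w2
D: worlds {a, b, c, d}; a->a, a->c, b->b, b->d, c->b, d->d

none

This is the axiom for a generalized confluence (Geach) condition; its first-order frame correspondent is ∀x ∀y (xR²y → ∃w (yRw ∧ x = w)).
A: fails — w0R²w1 but no w with w1Rw and w0=w.
B: fails — 0R²1 but no w with 1Rw and 0=w.
C: fails — w0R²w1 but no w with w1Rw and w0=w.
D: fails — aR²b but no w with bRw and a=w.
Valid on no frame.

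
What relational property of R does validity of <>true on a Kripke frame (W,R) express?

seriality: forall x exists y Rxy

This schema is equivalent to the D axiom □p → ◇p.
It corresponds to seriality: forall x exists y Rxy.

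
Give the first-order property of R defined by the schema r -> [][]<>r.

This is a Sahlqvist (Geach-type) schema ◇^0□^0r → □^2◇^1r.
First-order correspondent: forall x forall z (x R^2 z -> exists w (x = w & zRw)).

forall x forall z (x R^2 z -> exists w (x = w & zRw))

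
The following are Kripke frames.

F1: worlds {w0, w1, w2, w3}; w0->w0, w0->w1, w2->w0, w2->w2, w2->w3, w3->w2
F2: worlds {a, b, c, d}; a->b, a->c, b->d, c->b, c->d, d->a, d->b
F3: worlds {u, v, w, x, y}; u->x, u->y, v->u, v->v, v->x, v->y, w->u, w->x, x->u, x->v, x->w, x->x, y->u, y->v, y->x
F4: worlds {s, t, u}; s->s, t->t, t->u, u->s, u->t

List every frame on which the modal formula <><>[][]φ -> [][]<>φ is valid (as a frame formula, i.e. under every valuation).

F3

Frame correspondent (Sahlqvist): forall x forall y forall z ((x R^2 y & x R^2 z) -> exists w (y R^2 w & zRw)) — i.e. a generalized confluence (Geach) condition.
F1: fails — w0R²w0, w0R²w1 but no w with w0R²w and w1Rw.
F2: fails — aR²b, aR²b but no w with bR²w and bRw.
F3: satisfies the condition.
F4: fails — tR²s, tR²t but no w with sR²w and tRw.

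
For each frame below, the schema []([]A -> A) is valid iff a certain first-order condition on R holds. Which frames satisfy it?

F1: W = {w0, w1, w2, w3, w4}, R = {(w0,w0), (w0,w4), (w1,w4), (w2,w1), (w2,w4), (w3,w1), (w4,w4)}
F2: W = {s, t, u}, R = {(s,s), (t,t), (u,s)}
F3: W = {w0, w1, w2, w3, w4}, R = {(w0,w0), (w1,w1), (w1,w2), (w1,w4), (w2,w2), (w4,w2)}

This is the axiom for shift-reflexivity; its first-order frame correspondent is forall x forall y (Rxy -> Ryy).
F1: fails — Rw3w1 but not Rw1w1.
F2: condition met.
F3: fails — Rw1w4 but not Rw4w4.

F2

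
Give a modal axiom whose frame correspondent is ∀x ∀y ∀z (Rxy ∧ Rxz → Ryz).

◇ψ → □◇ψ

A defining formula is ◇ψ → □◇ψ (the 5 axiom).
Suppose ◇ψ→□◇ψ is valid. Take Rxy, Rxz and set V(ψ)={y}. Then ◇ψ at x, so □◇ψ at x, so ◇ψ at z, so some w with Rzw has ψ; w=y, i.e. Rzy. By symmetry of the argument, Ryz.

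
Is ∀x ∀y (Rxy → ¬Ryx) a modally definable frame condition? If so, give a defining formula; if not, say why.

Not modally definable

Any modally definable frame class is closed under surjective bounded morphisms.
The 3-cycle (worlds 0,1,2 with 0→1→2→0) is asymmetric. Mapping every world to a single reflexive point • is a surjective bounded morphism, and the reflexive point is not asymmetric (R•• but asymmetry requires ¬R••).
So no modal formula (or set of formulas) defines exactly the asymmetric frames.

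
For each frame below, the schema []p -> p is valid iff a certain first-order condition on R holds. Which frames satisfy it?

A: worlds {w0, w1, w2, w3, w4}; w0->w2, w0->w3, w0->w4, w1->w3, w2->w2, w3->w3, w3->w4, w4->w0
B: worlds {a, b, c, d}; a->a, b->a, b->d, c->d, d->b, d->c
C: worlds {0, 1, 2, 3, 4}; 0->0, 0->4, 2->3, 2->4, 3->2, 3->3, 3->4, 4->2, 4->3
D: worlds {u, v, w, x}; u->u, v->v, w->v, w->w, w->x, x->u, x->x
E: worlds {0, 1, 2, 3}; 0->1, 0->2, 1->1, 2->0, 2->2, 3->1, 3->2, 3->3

D

Frame correspondent (Sahlqvist): forall x Rxx — i.e. reflexivity.
A: fails — world w0 does not see itself.
B: fails — world b does not see itself.
C: fails — world 1 does not see itself.
D: condition met.
E: fails — world 0 does not see itself.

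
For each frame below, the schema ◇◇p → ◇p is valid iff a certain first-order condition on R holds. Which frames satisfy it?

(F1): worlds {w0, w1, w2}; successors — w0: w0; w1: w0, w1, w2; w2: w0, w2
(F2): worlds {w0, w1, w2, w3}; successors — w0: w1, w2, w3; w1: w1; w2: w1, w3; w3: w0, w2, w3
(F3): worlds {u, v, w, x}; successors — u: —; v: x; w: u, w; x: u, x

The schema corresponds to transitivity: ∀x ∀y ∀z (Rxy ∧ Ryz → Rxz).
(F1): ✓.
(F2): fails — Rw3w2 and Rw2w1 but not Rw3w1.
(F3): fails — Rvx and Rxu but not Rvu.

(F1)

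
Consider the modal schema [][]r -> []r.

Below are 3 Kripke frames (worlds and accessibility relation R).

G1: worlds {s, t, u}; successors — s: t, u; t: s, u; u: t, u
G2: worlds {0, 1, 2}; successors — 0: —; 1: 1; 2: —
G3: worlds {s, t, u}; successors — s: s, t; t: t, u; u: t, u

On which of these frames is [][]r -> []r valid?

G2, G3

The schema corresponds to density: forall x forall y (Rxy -> exists z (Rxz & Rzy)).
G1: fails — Rts but no z with Rtz and Rzs.
G2: condition met.
G3: condition met.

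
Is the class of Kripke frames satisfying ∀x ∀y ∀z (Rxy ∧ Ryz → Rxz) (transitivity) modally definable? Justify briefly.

This is a Sahlqvist condition; the 4 axiom □p → □□p defines it.
Suppose □p→□□p is valid. Take Rxy, Ryz and set V(p)={w : Rxw}. Then □p at x, so □□p at x, so □p at y, so p at z, i.e. Rxz.

Definable; □p → □□p defines it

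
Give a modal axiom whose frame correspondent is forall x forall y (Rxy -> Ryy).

This is shift-reflexivity; the standard corresponding axiom is T□: □(□r → r).
Suppose □(□r→r) is valid. Take Rxy and set V(r)={w : Ryw}. Then at y, □r holds; since □(□r→r) at x, □r→r at y, so r at y, i.e. Ryy.

□(□r → r)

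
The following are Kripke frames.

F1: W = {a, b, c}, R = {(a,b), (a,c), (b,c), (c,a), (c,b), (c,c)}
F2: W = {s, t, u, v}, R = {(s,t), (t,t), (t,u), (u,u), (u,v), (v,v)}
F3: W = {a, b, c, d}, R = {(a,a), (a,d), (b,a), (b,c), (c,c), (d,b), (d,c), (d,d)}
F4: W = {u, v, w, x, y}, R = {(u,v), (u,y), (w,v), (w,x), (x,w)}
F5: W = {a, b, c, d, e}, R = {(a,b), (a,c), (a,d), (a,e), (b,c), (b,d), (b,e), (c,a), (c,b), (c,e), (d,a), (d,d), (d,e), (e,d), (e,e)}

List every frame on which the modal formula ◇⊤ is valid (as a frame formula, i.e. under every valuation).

The schema corresponds to seriality: ∀x ∃y Rxy.
F1: ✓.
F2: ✓.
F3: ✓.
F4: fails — world v has no successor.
F5: ✓.

F1, F2, F3, F5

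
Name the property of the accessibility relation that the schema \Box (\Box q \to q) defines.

Suppose □(□q→q) is valid. Take Rxy and set V(q)={w : Ryw}. Then at y, □q holds; since □(□q→q) at x, □q→q at y, so q at y, i.e. Ryy.
Conversely, any frame satisfying \forall x \forall y (Rxy \to Ryy) validates the schema.
Frame condition: \forall x \forall y (Rxy \to Ryy).

shift-reflexivity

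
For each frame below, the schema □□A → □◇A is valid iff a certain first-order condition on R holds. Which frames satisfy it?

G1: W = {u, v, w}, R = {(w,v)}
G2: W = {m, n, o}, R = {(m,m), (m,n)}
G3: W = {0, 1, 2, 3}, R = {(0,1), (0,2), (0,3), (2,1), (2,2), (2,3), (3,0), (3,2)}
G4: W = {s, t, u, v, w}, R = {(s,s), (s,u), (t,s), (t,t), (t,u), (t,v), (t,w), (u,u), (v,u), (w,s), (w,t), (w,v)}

Frame correspondent (Sahlqvist): ∀x ∀z (xRz → ∃w (xR²w ∧ zRw)) — i.e. a generalized confluence (Geach) condition.
G1: fails — wRv but no t with wR²t and vRt.
G2: fails — mRn but no w with mR²w and nRw.
G3: fails — 0R1 but no w with 0R²w and 1Rw.
G4: holds.

G4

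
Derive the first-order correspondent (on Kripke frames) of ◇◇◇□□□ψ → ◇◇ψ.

∀x ∀y (xR³y → ∃w (yR³w ∧ xR²w))

This is a Sahlqvist (Geach-type) schema ◇^3□^3ψ → □^0◇^2ψ.
Minimal-valuation argument: fix x; take any y with xR^3y and any z with xR^0z. Set V(ψ) to the set of worlds R-reachable from y in exactly 3 steps. Then □^3ψ holds at y, so the antecedent holds at x; validity forces ◇^2ψ at z, giving a w with zR^2w and yR^3w.
First-order correspondent: ∀x ∀y (xR³y → ∃w (yR³w ∧ xR²w)).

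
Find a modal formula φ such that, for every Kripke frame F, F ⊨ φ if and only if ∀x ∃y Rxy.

□p → ◇p

The condition is seriality. The D schema □p → ◇p defines it.
Suppose □p→◇p is valid. At any x set V(p)=W. Then □p at x, so ◇p at x, so x has a successor.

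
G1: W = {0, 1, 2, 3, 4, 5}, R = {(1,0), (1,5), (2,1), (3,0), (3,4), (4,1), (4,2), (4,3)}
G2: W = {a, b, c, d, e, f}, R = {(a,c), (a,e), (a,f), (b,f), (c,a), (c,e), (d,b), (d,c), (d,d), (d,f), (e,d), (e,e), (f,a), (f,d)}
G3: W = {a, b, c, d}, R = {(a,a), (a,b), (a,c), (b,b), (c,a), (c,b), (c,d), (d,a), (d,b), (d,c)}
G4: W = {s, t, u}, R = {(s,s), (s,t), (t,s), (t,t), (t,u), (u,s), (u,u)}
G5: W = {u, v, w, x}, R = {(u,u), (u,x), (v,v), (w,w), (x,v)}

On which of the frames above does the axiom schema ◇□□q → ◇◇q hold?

Frame correspondent (Sahlqvist): ∀x ∀y (xRy → ∃w (yR²w ∧ xR²w)) — i.e. a generalized confluence (Geach) condition.
G1: fails — 1R0 but no w with 0R²w and 1R²w.
G2: satisfies the condition.
G3: satisfies the condition.
G4: satisfies the condition.
G5: satisfies the condition.

G2, G3, G4, G5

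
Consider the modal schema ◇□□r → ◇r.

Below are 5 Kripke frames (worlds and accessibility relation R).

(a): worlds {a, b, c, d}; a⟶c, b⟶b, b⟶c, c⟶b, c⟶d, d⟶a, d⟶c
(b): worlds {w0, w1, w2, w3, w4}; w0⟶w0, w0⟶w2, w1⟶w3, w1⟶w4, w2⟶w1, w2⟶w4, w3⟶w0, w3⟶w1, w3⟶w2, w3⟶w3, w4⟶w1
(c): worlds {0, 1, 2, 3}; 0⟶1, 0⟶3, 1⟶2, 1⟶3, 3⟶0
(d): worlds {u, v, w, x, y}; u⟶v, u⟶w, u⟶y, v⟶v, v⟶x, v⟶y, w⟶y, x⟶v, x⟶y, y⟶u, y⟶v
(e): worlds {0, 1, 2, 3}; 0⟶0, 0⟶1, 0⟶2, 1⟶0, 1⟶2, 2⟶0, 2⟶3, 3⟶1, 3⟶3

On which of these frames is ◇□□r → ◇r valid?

The schema corresponds to a generalized confluence (Geach) condition: ∀x ∀y (xRy → ∃w (yR²w ∧ xRw)).
(a): fails — dRa but no w with aR²w and dRw.
(b): fails — w0Rw2 but no w with w2R²w and w0Rw.
(c): fails — 0R1 but no w with 1R²w and 0Rw.
(d): condition met.
(e): condition met.
Valid on: (d), (e).

(d), (e)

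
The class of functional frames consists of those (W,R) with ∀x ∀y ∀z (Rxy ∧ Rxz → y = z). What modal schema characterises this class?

◇ψ → □ψ

A defining formula is ◇ψ → □ψ (the CD axiom).
Suppose ◇ψ→□ψ is valid. Take Rxy, Rxz and set V(ψ)={y}. Then ◇ψ at x, so □ψ at x, so ψ at z, i.e. z=y.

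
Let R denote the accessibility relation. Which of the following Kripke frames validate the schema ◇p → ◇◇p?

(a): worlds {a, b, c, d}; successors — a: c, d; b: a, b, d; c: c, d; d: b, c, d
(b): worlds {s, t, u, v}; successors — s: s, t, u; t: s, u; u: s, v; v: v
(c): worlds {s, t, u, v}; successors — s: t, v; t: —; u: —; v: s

(a), (b)

The schema corresponds to a generalized confluence (Geach) condition: ∀x ∀y (xRy → ∃w (y = w ∧ xR²w)).
(a): holds.
(b): holds.
(c): fails — sRt but no w with t=w and sR²w.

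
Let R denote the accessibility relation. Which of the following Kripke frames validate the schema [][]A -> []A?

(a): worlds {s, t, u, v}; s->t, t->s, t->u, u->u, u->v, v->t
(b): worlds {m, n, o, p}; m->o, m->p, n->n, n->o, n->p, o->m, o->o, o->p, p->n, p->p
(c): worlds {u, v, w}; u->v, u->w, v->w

Frame correspondent (Sahlqvist): forall x forall y (Rxy -> exists z (Rxz & Rzy)) — i.e. density.
(a): fails — Rvt but no z with Rvz and Rzt.
(b): ✓.
(c): fails — Ruv but no z with Ruz and Rzv.
Valid on: (b).

(b)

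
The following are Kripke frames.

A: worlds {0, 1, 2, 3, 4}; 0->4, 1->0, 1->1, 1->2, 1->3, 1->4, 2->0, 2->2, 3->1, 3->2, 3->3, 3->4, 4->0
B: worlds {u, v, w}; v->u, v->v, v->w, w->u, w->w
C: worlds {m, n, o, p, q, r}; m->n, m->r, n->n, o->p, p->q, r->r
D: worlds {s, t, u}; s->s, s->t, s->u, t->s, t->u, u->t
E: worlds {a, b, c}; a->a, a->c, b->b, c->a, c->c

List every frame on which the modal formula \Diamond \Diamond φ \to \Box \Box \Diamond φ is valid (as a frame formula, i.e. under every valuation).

This is the axiom for a generalized confluence (Geach) condition; its first-order frame correspondent is \forall x \forall y \forall z ((x R^2 y \wedge x R^2 z) \to \exists w (y = w \wedge zRw)).
A: fails — 0R²0, 0R²0 but no w with 0=w and 0Rw.
B: fails — vR²u, vR²u but no t with u=t and uRt.
C: fails — mR²n, mR²r but no w with n=w and rRw.
D: fails — sR²s, sR²u but no w with s=w and uRw.
E: ✓.
Valid on: E.

E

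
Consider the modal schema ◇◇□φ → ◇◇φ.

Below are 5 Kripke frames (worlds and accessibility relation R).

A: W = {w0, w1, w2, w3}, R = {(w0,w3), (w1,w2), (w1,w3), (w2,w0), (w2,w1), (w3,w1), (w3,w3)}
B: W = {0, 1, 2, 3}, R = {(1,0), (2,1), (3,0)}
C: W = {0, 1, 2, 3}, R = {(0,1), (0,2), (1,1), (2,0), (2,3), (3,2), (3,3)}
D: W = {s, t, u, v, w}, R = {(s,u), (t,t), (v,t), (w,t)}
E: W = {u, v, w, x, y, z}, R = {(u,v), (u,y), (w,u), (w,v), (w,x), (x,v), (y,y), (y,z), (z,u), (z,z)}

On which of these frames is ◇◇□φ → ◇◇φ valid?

Frame correspondent (Sahlqvist): ∀x ∀y (xR²y → ∃w (yRw ∧ xR²w)) — i.e. a generalized confluence (Geach) condition.
A: fails — w2R²w2 but no w with w2Rw and w2R²w.
B: fails — 2R²0 but no w with 0Rw and 2R²w.
C: condition met.
D: condition met.
E: fails — wR²v but no t with vRt and wR²t.

C, D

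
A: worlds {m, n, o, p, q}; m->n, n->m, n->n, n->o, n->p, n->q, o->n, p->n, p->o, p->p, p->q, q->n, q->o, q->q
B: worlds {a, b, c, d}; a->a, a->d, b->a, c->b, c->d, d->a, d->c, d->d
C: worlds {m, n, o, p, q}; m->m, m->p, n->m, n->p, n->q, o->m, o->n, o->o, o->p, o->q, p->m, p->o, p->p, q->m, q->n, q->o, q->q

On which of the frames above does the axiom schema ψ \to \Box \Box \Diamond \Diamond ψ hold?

This is the axiom for a generalized confluence (Geach) condition; its first-order frame correspondent is \forall x \forall z (x R^2 z \to \exists w (x = w \wedge z R^2 w)).
A: ✓.
B: fails — bR²a but no w with b=w and aR²w.
C: fails — nR²m but no w with n=w and mR²w.

A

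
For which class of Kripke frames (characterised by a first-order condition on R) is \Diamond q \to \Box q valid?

This schema is the CD axiom.
Its frame correspondent is partial functionality — \forall x \forall y \forall z (Rxy \wedge Rxz \to y = z).

Partial functionality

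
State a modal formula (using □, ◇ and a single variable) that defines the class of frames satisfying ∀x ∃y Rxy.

□r → ◇r

The condition is seriality. The D schema □r → ◇r defines it.
Suppose □r→◇r is valid. At any x set V(r)=W. Then □r at x, so ◇r at x, so x has a successor.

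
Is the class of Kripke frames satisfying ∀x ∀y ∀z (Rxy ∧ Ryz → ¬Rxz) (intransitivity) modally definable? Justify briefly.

No

Modal frame validity is preserved under surjective bounded morphisms.
The 3-cycle (worlds w0,w1,w2 with w0→w1→w2→w0) is intransitive. Mapping every world to a single reflexive point • is a surjective bounded morphism; the reflexive point is not intransitive (R••∧R•• but R••).
So the class is not modally definable.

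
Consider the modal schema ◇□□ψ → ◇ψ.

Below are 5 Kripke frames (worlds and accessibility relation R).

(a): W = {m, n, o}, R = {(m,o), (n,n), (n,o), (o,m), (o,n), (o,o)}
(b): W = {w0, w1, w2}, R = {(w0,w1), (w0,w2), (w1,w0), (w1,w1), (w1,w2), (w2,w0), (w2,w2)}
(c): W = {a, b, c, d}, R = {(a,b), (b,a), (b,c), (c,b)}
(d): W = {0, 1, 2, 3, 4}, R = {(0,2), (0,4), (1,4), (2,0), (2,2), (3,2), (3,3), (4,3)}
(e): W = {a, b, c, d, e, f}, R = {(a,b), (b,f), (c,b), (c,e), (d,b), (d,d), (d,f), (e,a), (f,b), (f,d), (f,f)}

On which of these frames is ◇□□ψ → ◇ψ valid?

(a), (b), (c)

This is the axiom for a generalized confluence (Geach) condition; its first-order frame correspondent is ∀x ∀y (xRy → ∃w (yR²w ∧ xRw)).
(a): ✓.
(b): ✓.
(c): ✓.
(d): fails — 1R4 but no w with 4R²w and 1Rw.
(e): fails — eRa but no w with aR²w and eRw.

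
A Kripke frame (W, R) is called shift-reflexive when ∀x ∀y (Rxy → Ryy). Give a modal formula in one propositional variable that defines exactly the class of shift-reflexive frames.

□(□r → r)

A defining formula is □(□r → r) (the T□ axiom).
Suppose □(□r→r) is valid. Take Rxy and set V(r)={w : Ryw}. Then at y, □r holds; since □(□r→r) at x, □r→r at y, so r at y, i.e. Ryy.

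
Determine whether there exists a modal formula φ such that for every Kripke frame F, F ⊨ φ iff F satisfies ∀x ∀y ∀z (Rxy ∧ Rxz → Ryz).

Definable; ◇r → □◇r defines it

The condition is the Euclidean property. A defining modal formula is ◇r → □◇r.
Suppose ◇r→□◇r is valid. Take Rxy, Rxz and set V(r)={y}. Then ◇r at x, so □◇r at x, so ◇r at z, so some w with Rzw has r; w=y, i.e. Rzy. By symmetry of the argument, Ryz.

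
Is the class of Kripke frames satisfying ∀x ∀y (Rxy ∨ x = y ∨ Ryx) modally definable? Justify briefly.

Any modally definable frame class is closed under disjoint unions.
Take 2 disjoint single-world reflexive frames: each is trivially connected, but their disjoint union has 2 worlds with no edge between distinct components, so it is not connected.
So the class is not modally definable.

No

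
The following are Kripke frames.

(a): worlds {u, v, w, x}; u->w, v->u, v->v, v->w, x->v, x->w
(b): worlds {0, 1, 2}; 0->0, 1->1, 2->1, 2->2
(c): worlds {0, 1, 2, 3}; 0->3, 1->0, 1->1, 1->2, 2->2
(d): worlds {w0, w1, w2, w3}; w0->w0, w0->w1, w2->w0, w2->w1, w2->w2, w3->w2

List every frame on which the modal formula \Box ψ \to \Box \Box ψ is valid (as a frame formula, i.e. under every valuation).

(b)

This is the axiom for transitivity; its first-order frame correspondent is \forall x \forall y \forall z (Rxy \wedge Ryz \to Rxz).
(a): fails — Rxv and Rvu but not Rxu.
(b): ✓.
(c): fails — R10 and R03 but not R13.
(d): fails — Rw3w2 and Rw2w1 but not Rw3w1.
Valid on: (b).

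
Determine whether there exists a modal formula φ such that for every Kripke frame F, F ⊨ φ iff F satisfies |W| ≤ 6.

No

If a class were modally definable it would be closed under disjoint unions (Goldblatt–Thomason).
Any modal formula valid on each of 7 disjoint one-world frames is valid on their disjoint union (validity is preserved under disjoint unions). Each one-world frame has |W|=1≤6, but the union has |W|=7.
Hence having at most 6 worlds is not modally definable.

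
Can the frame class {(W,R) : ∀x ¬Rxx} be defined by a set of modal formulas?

No

Modal frame validity is preserved under surjective bounded morphisms.
The 5-cycle (worlds s,t,u,v,w with s→t→u→v→w→s) is irreflexive, and the map sending every world to a single reflexive point • is a surjective bounded morphism (forth: every edge maps to (•,•); back: every world has a successor). So any modal formula valid on the 5-cycle is also valid on the reflexive point, which is not irreflexive.
So the class is not modally definable.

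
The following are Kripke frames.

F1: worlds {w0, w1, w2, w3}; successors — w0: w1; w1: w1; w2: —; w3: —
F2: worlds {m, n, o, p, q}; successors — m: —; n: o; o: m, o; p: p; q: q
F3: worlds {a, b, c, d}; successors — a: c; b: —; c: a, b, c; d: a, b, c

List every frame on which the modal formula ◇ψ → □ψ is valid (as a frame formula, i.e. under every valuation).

Frame correspondent (Sahlqvist): ∀x ∀y ∀z (Rxy ∧ Rxz → y = z) — i.e. partial functionality.
F1: condition met.
F2: fails — o sees both m and o.
F3: fails — c sees both a and b.
Valid on: F1.

F1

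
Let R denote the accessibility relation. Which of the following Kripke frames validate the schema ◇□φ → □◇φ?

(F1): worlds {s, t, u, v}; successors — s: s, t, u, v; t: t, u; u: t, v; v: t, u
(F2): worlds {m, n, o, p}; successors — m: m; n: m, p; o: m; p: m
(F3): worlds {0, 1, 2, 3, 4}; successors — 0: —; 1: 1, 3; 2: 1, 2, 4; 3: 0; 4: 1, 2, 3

The schema corresponds to convergence: ∀x ∀y ∀z (Rxy ∧ Rxz → ∃w (Ryw ∧ Rzw)).
(F1): satisfies the condition.
(F2): satisfies the condition.
(F3): fails — R11 and R13 but 1 and 3 have no common successor.
Valid on: (F1), (F2).

(F1), (F2)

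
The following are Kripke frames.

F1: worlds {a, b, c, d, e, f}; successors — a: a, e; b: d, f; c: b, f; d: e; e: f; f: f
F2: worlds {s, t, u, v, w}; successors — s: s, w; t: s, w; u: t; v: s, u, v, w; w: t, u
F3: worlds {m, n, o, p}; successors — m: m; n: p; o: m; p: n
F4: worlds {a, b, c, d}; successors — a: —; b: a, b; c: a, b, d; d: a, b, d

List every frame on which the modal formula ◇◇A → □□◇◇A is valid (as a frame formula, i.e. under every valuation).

The schema corresponds to a generalized confluence (Geach) condition: ∀x ∀y ∀z ((xR²y ∧ xR²z) → ∃w (y = w ∧ zR²w)).
F1: fails — aR²a, aR²e but no w with a=w and eR²w.
F2: fails — sR²t, sR²u but no w* with t=w* and uR²w*.
F3: condition met.
F4: fails — bR²a, bR²a but no w with a=w and aR²w.
Valid on: F3.

F3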